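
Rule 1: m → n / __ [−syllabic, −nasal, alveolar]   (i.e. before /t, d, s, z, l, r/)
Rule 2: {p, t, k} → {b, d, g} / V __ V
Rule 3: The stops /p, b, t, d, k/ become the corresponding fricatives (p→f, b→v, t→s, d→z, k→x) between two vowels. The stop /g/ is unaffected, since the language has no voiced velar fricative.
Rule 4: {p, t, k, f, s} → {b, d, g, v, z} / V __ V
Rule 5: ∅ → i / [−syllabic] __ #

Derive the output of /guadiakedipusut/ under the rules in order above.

guaziagezivuzuti

Rule 1 (nasal place assimilation): no segment meets the environment; /guadiakedipusut/ is unchanged.
Rule 2 (intervocalic voicing): /k/ is a voiceless stop between vowels /a/ and /e/, so it voices to [g]. /p/ is a voiceless stop between vowels /i/ and /u/, so it voices to [b]. /guadiakedipusut/ → guadiagedibusut.
Rule 3 (intervocalic spirantization): /d/ is a stop between vowels /a/ and /i/, so it spirantizes to the fricative [z]. /d/ is a stop between vowels /e/ and /i/, so it spirantizes to the fricative [z]. /b/ is a stop between vowels /i/ and /u/, so it spirantizes to the fricative [v]. /guadiagedibusut/ → guaziagezivusut.
Rule 4 (intervocalic voicing): /s/ is a voiceless obstruent between vowels /u/ and /u/, so it voices to [z]. /guaziagezivusut/ → guaziagezivuzut.
Rule 5 (final i-epenthesis): the form ends in the consonant /t/, so [i] is inserted word-finally. /guaziagezivuzut/ → guaziagezivuzuti.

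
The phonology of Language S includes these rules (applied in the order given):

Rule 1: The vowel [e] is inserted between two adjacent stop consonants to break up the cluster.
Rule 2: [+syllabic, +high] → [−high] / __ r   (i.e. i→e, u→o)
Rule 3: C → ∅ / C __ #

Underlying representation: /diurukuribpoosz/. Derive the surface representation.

Rule 1 (stop-cluster e-epenthesis): /b/ and /p/ form a stop–stop cluster, so [e] is inserted between them. /diurukuribpoosz/ → diurukuribepoosz.
Rule 2 (pre-rhotic lowering): /u/ is a high vowel immediately before /r/, so it lowers to [o]. /u/ is a high vowel immediately before /r/, so it lowers to [o]. /diurukuribepoosz/ → diorukoribepoosz.
Rule 3 (final cluster simplification): /z/ is the second consonant of a word-final cluster /sz/, so it deletes. /diorukoribepoosz/ → diorukoribepoos.

diorukoribepoos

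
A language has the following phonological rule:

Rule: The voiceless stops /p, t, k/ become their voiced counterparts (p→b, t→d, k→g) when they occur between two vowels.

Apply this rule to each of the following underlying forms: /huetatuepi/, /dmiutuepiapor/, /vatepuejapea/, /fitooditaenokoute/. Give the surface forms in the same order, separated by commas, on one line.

huedaduebi, dmiuduebiabor, vadebuejabea, fidoodidaenogoude

/huetatuepi/: /t/ is a voiceless stop between vowels /e/ and /a/, so it voices to [d]. /t/ is a voiceless stop between vowels /a/ and /u/, so it voices to [d]. /p/ is a voiceless stop between vowels /e/ and /i/, so it voices to [b]. → [huedaduebi].
/dmiutuepiapor/: /t/ is a voiceless stop between vowels /u/ and /u/, so it voices to [d]. /p/ is a voiceless stop between vowels /e/ and /i/, so it voices to [b]. /p/ is a voiceless stop between vowels /a/ and /o/, so it voices to [b]. → [dmiuduebiabor].
/vatepuejapea/: /t/ is a voiceless stop between vowels /a/ and /e/, so it voices to [d]. /p/ is a voiceless stop between vowels /e/ and /u/, so it voices to [b]. /p/ is a voiceless stop between vowels /a/ and /e/, so it voices to [b]. → [vadebuejabea].
/fitooditaenokoute/: /t/ is a voiceless stop between vowels /i/ and /o/, so it voices to [d]. /t/ is a voiceless stop between vowels /i/ and /a/, so it voices to [d]. /k/ is a voiceless stop between vowels /o/ and /o/, so it voices to [g]. /t/ is a voiceless stop between vowels /u/ and /e/, so it voices to [d]. → [fidoodidaenogoude].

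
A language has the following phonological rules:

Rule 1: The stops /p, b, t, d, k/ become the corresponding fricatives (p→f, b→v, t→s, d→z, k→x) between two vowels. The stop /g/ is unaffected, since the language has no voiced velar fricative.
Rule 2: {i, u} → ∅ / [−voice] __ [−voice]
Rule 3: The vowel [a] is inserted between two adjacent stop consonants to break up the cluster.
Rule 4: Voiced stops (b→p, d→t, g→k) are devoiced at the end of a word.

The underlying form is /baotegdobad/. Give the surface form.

baosegadovat

Rule 1 (intervocalic spirantization): /t/ is a stop between vowels /o/ and /e/, so it spirantizes to the fricative [s]. /b/ is a stop between vowels /o/ and /a/, so it spirantizes to the fricative [v]. /baotegdobad/ → baosegdovad.
Rule 2 (high vowel syncope): no segment meets the environment; /baosegdovad/ is unchanged.
Rule 3 (stop-cluster a-epenthesis): /g/ and /d/ form a stop–stop cluster, so [a] is inserted between them. /baosegdovad/ → baosegadovad.
Rule 4 (final devoicing): /d/ is a voiced stop in word-final position, so it devoices to [t]. /baosegadovad/ → baosegadovat.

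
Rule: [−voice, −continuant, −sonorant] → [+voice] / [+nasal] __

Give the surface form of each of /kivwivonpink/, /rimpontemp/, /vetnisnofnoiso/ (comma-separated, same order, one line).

/kivwivonpink/: /p/ is a voiceless stop immediately after the nasal /n/, so it voices to [b]. /k/ is a voiceless stop immediately after the nasal /n/, so it voices to [g]. → [kivwivonbing].
/rimpontemp/: /p/ is a voiceless stop immediately after the nasal /m/, so it voices to [b]. /t/ is a voiceless stop immediately after the nasal /n/, so it voices to [d]. /p/ is a voiceless stop immediately after the nasal /m/, so it voices to [b]. → [rimbondemb].
/vetnisnofnoiso/: the rule's environment is not met; surfaces unchanged as [vetnisnofnoiso].

kivwivonbing, rimbondemb, vetnisnofnoiso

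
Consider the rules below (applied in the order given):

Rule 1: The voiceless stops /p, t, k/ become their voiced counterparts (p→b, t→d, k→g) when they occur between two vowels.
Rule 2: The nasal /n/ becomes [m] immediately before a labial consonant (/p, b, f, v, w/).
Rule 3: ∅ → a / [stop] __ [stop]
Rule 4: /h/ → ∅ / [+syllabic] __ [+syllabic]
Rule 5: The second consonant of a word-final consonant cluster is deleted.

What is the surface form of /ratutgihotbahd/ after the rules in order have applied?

radutagiotabah

Rule 1 (intervocalic voicing): /t/ is a voiceless stop between vowels /a/ and /u/, so it voices to [d]. /ratutgihotbahd/ → radutgihotbahd.
Rule 2 (nasal place assimilation): no segment meets the environment; /radutgihotbahd/ is unchanged.
Rule 3 (stop-cluster a-epenthesis): /t/ and /g/ form a stop–stop cluster, so [a] is inserted between them. /t/ and /b/ form a stop–stop cluster, so [a] is inserted between them. /radutgihotbahd/ → radutagihotabahd.
Rule 4 (intervocalic h-deletion): /h/ occurs between vowels /i/ and /o/, so it deletes. /radutagihotabahd/ → radutagiotabahd.
Rule 5 (final cluster simplification): /d/ is the second consonant of a word-final cluster /hd/, so it deletes. /radutagiotabahd/ → radutagiotabah.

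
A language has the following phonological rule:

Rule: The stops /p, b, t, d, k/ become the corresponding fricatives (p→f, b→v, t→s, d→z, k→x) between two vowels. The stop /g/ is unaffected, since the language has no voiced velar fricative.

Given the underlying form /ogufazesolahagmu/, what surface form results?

No segment of /ogufazesolahagmu/ meets the structural description of the rule, so the form surfaces unchanged.

ogufazesolahagmu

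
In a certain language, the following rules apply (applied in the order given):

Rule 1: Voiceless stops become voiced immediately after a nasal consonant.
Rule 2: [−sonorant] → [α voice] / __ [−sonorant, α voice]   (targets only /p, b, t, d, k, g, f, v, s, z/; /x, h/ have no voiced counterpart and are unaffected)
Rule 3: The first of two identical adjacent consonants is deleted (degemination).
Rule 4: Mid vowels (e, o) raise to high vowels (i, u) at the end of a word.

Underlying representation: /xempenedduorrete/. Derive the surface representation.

Rule 1 (post-nasal voicing): /p/ is a voiceless stop immediately after the nasal /m/, so it voices to [b]. /xempenedduorrete/ → xembenedduorrete.
Rule 2 (regressive voicing assimilation): no segment meets the environment; /xembenedduorrete/ is unchanged.
Rule 3 (degemination): /dd/ is a geminate; the first /d/ deletes. /rr/ is a geminate; the first /r/ deletes. /xembenedduorrete/ → xembeneduorete.
Rule 4 (final vowel raising): /e/ is a mid vowel in word-final position, so it raises to [i]. /xembeneduorete/ → xembeneduoreti.

xembeneduoreti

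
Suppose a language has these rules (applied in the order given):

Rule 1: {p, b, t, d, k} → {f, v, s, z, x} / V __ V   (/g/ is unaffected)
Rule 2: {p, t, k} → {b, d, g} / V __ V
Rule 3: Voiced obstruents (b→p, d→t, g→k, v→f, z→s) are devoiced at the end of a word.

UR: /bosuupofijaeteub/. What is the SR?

bosuufofijaeseup

Rule 1 (intervocalic spirantization): /p/ is a stop between vowels /u/ and /o/, so it spirantizes to the fricative [f]. /t/ is a stop between vowels /e/ and /e/, so it spirantizes to the fricative [s]. /bosuupofijaeteub/ → bosuufofijaeseub.
Rule 2 (intervocalic voicing): no segment meets the environment; /bosuufofijaeseub/ is unchanged.
Rule 3 (final devoicing): /b/ is a voiced obstruent in word-final position, so it devoices to [p]. /bosuufofijaeseub/ → bosuufofijaeseup.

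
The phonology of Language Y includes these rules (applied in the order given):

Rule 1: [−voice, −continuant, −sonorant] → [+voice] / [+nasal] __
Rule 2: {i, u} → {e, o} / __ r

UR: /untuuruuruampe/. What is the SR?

Rule 1 (post-nasal voicing): /t/ is a voiceless stop immediately after the nasal /n/, so it voices to [d]. /p/ is a voiceless stop immediately after the nasal /m/, so it voices to [b]. /untuuruuruampe/ → unduuruuruambe.
Rule 2 (pre-rhotic lowering): /u/ is a high vowel immediately before /r/, so it lowers to [o]. /u/ is a high vowel immediately before /r/, so it lowers to [o]. /unduuruuruambe/ → unduoruoruambe.

unduoruoruambe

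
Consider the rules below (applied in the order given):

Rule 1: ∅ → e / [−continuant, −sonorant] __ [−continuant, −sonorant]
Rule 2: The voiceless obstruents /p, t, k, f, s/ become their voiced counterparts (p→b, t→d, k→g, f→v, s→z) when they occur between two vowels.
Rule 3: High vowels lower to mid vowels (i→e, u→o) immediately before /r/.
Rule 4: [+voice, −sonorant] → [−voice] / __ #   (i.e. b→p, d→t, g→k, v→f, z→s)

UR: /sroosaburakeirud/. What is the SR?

Rule 1 (stop-cluster e-epenthesis): no segment meets the environment; /sroosaburakeirud/ is unchanged.
Rule 2 (intervocalic voicing): /s/ is a voiceless obstruent between vowels /o/ and /a/, so it voices to [z]. /k/ is a voiceless obstruent between vowels /a/ and /e/, so it voices to [g]. /sroosaburakeirud/ → sroozaburageirud.
Rule 3 (pre-rhotic lowering): /u/ is a high vowel immediately before /r/, so it lowers to [o]. /i/ is a high vowel immediately before /r/, so it lowers to [e]. /sroozaburageirud/ → sroozaborageerud.
Rule 4 (final devoicing): /d/ is a voiced obstruent in word-final position, so it devoices to [t]. /sroozaborageerud/ → sroozaborageerut.

sroozaborageerut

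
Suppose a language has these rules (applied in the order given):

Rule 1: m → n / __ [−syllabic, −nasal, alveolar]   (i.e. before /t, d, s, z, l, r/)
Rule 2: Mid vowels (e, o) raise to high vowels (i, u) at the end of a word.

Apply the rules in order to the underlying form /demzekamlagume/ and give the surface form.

denzekanlagumi

Rule 1 (nasal place assimilation): /m/ precedes the alveolar consonant /z/, so it assimilates in place to [n]. /m/ precedes the alveolar consonant /l/, so it assimilates in place to [n]. /demzekamlagume/ → denzekanlagume.
Rule 2 (final vowel raising): /e/ is a mid vowel in word-final position, so it raises to [i]. /denzekanlagume/ → denzekanlagumi.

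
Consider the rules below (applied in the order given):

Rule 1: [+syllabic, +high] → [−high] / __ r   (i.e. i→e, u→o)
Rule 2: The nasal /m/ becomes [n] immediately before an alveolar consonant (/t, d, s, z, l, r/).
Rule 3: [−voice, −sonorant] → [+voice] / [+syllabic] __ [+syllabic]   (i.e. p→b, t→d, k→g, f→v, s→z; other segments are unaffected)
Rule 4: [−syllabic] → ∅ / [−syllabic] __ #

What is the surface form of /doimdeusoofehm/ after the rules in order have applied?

doindeuzooveh

Rule 1 (pre-rhotic lowering): no segment meets the environment; /doimdeusoofehm/ is unchanged.
Rule 2 (nasal place assimilation): /m/ precedes the alveolar consonant /d/, so it assimilates in place to [n]. /doimdeusoofehm/ → doindeusoofehm.
Rule 3 (intervocalic voicing): /s/ is a voiceless obstruent between vowels /u/ and /o/, so it voices to [z]. /f/ is a voiceless obstruent between vowels /o/ and /e/, so it voices to [v]. /doindeusoofehm/ → doindeuzoovehm.
Rule 4 (final cluster simplification): /m/ is the second consonant of a word-final cluster /hm/, so it deletes. /doindeuzoovehm/ → doindeuzooveh.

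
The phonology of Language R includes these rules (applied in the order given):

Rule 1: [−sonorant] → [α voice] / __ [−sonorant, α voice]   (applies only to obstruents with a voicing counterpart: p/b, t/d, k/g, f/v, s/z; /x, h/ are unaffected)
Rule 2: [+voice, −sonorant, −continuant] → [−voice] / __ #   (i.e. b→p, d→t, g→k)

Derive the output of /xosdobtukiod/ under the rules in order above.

Rule 1 (regressive voicing assimilation): /s/ precedes the voiced obstruent /d/, so it voices to [z] by assimilation. /b/ precedes the voiceless obstruent /t/, so it devoices to [p] by assimilation. /xosdobtukiod/ → xozdoptukiod.
Rule 2 (final devoicing): /d/ is a voiced stop in word-final position, so it devoices to [t]. /xozdoptukiod/ → xozdoptukiot.

xozdoptukiot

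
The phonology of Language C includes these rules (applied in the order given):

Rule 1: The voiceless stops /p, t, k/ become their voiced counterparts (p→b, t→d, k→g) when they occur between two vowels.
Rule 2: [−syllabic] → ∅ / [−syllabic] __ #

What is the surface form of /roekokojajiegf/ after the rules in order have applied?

Rule 1 (intervocalic voicing): /k/ is a voiceless stop between vowels /e/ and /o/, so it voices to [g]. /k/ is a voiceless stop between vowels /o/ and /o/, so it voices to [g]. /roekokojajiegf/ → roegogojajiegf.
Rule 2 (final cluster simplification): /f/ is the second consonant of a word-final cluster /gf/, so it deletes. /roegogojajiegf/ → roegogojajieg.

roegogojajieg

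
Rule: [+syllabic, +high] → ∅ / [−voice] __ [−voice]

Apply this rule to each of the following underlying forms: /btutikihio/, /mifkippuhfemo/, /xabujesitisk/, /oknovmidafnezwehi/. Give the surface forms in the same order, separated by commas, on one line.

bttkhio, mifkpphfemo, xabujestsk, oknovmidafnezwehi

/btutikihio/: /u/ is a high vowel flanked by voiceless consonants /t/ and /t/, so it deletes. /i/ is a high vowel flanked by voiceless consonants /t/ and /k/, so it deletes. /i/ is a high vowel flanked by voiceless consonants /k/ and /h/, so it deletes. → [bttkhio].
/mifkippuhfemo/: /i/ is a high vowel flanked by voiceless consonants /k/ and /p/, so it deletes. /u/ is a high vowel flanked by voiceless consonants /p/ and /h/, so it deletes. → [mifkpphfemo].
/xabujesitisk/: /i/ is a high vowel flanked by voiceless consonants /s/ and /t/, so it deletes. /i/ is a high vowel flanked by voiceless consonants /t/ and /s/, so it deletes. → [xabujestsk].
/oknovmidafnezwehi/: the rule's environment is not met; surfaces unchanged as [oknovmidafnezwehi].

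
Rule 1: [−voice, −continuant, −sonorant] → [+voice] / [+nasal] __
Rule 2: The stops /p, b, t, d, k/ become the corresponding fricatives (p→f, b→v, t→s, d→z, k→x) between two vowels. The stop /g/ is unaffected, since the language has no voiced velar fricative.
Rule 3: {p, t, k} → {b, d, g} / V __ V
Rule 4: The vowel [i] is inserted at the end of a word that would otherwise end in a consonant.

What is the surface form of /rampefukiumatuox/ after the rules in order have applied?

Rule 1 (post-nasal voicing): /p/ is a voiceless stop immediately after the nasal /m/, so it voices to [b]. /rampefukiumatuox/ → rambefukiumatuox.
Rule 2 (intervocalic spirantization): /k/ is a stop between vowels /u/ and /i/, so it spirantizes to the fricative [x]. /t/ is a stop between vowels /a/ and /u/, so it spirantizes to the fricative [s]. /rambefukiumatuox/ → rambefuxiumasuox.
Rule 3 (intervocalic voicing): no segment meets the environment; /rambefuxiumasuox/ is unchanged.
Rule 4 (final i-epenthesis): the form ends in the consonant /x/, so [i] is inserted word-finally. /rambefuxiumasuox/ → rambefuxiumasuoxi.

rambefuxiumasuoxi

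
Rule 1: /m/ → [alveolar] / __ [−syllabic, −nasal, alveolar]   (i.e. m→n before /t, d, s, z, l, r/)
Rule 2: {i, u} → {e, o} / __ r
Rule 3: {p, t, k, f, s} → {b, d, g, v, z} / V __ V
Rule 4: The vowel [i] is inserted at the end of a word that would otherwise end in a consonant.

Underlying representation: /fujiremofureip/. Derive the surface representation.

fujeremovoreipi

Rule 1 (nasal place assimilation): no segment meets the environment; /fujiremofureip/ is unchanged.
Rule 2 (pre-rhotic lowering): /i/ is a high vowel immediately before /r/, so it lowers to [e]. /u/ is a high vowel immediately before /r/, so it lowers to [o]. /fujiremofureip/ → fujeremoforeip.
Rule 3 (intervocalic voicing): /f/ is a voiceless obstruent between vowels /o/ and /o/, so it voices to [v]. /fujeremoforeip/ → fujeremovoreip.
Rule 4 (final i-epenthesis): the form ends in the consonant /p/, so [i] is inserted word-finally. /fujeremovoreip/ → fujeremovoreipi.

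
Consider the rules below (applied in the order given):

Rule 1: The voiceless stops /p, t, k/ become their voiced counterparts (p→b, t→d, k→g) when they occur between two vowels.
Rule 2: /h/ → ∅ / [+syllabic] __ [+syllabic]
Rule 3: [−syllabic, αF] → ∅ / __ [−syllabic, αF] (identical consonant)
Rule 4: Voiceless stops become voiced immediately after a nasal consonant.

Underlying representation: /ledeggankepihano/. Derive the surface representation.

Rule 1 (intervocalic voicing): /p/ is a voiceless stop between vowels /e/ and /i/, so it voices to [b]. /ledeggankepihano/ → ledeggankebihano.
Rule 2 (intervocalic h-deletion): /h/ occurs between vowels /i/ and /a/, so it deletes. /ledeggankebihano/ → ledeggankebiano.
Rule 3 (degemination): /gg/ is a geminate; the first /g/ deletes. /ledeggankebiano/ → ledegankebiano.
Rule 4 (post-nasal voicing): /k/ is a voiceless stop immediately after the nasal /n/, so it voices to [g]. /ledegankebiano/ → ledegangebiano.

ledegangebiano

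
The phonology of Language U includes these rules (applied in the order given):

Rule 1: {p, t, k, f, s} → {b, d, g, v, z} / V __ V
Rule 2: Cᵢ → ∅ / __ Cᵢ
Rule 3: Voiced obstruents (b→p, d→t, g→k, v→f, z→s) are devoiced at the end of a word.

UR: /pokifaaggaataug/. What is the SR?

pogivaagaadauk

Rule 1 (intervocalic voicing): /k/ is a voiceless obstruent between vowels /o/ and /i/, so it voices to [g]. /f/ is a voiceless obstruent between vowels /i/ and /a/, so it voices to [v]. /t/ is a voiceless obstruent between vowels /a/ and /a/, so it voices to [d]. /pokifaaggaataug/ → pogivaaggaadaug.
Rule 2 (degemination): /gg/ is a geminate; the first /g/ deletes. /pogivaaggaadaug/ → pogivaagaadaug.
Rule 3 (final devoicing): /g/ is a voiced obstruent in word-final position, so it devoices to [k]. /pogivaagaadaug/ → pogivaagaadauk.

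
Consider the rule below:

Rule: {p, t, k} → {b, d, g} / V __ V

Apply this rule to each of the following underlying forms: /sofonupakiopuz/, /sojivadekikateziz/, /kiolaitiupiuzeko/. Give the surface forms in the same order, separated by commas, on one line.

/sofonupakiopuz/: /p/ is a voiceless stop between vowels /u/ and /a/, so it voices to [b]. /k/ is a voiceless stop between vowels /a/ and /i/, so it voices to [g]. /p/ is a voiceless stop between vowels /o/ and /u/, so it voices to [b]. → [sofonubagiobuz].
/sojivadekikateziz/: /k/ is a voiceless stop between vowels /e/ and /i/, so it voices to [g]. /k/ is a voiceless stop between vowels /i/ and /a/, so it voices to [g]. /t/ is a voiceless stop between vowels /a/ and /e/, so it voices to [d]. → [sojivadegigadeziz].
/kiolaitiupiuzeko/: /t/ is a voiceless stop between vowels /i/ and /i/, so it voices to [d]. /p/ is a voiceless stop between vowels /u/ and /i/, so it voices to [b]. /k/ is a voiceless stop between vowels /e/ and /o/, so it voices to [g]. → [kiolaidiubiuzego].

sofonubagiobuz, sojivadegigadeziz, kiolaidiubiuzego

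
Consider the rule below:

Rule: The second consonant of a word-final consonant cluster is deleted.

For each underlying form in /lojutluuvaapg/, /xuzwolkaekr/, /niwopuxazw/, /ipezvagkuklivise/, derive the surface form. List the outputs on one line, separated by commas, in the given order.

/lojutluuvaapg/: /g/ is the second consonant of a word-final cluster /pg/, so it deletes. → [lojutluuvaap].
/xuzwolkaekr/: /r/ is the second consonant of a word-final cluster /kr/, so it deletes. → [xuzwolkaek].
/niwopuxazw/: /w/ is the second consonant of a word-final cluster /zw/, so it deletes. → [niwopuxaz].
/ipezvagkuklivise/: the rule's environment is not met; surfaces unchanged as [ipezvagkuklivise].

lojutluuvaap, xuzwolkaek, niwopuxaz, ipezvagkuklivise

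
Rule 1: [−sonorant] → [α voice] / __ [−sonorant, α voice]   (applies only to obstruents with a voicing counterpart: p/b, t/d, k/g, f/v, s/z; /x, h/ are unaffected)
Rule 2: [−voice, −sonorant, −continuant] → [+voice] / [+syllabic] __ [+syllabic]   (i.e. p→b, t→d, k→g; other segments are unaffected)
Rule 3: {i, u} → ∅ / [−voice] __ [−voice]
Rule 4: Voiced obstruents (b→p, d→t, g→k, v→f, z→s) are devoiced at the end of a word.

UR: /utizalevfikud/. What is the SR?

Rule 1 (regressive voicing assimilation): /v/ precedes the voiceless obstruent /f/, so it devoices to [f] by assimilation. /utizalevfikud/ → utizaleffikud.
Rule 2 (intervocalic voicing): /t/ is a voiceless stop between vowels /u/ and /i/, so it voices to [d]. /k/ is a voiceless stop between vowels /i/ and /u/, so it voices to [g]. /utizaleffikud/ → udizaleffigud.
Rule 3 (high vowel syncope): no segment meets the environment; /udizaleffigud/ is unchanged.
Rule 4 (final devoicing): /d/ is a voiced obstruent in word-final position, so it devoices to [t]. /udizaleffigud/ → udizaleffigut.

udizaleffigut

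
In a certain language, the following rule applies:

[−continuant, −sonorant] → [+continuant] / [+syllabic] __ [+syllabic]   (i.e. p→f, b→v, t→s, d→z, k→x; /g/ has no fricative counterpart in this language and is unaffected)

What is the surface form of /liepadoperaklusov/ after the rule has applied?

liefazoferaklusov

Scanning /liepadoperaklusov/: /p/ is a stop between vowels /e/ and /a/, so it spirantizes to the fricative [f]; /d/ is a stop between vowels /a/ and /o/, so it spirantizes to the fricative [z]; /p/ is a stop between vowels /o/ and /e/, so it spirantizes to the fricative [f]; /k/ at position 12 is not in the conditioning environment.
Result: [liefazoferaklusov].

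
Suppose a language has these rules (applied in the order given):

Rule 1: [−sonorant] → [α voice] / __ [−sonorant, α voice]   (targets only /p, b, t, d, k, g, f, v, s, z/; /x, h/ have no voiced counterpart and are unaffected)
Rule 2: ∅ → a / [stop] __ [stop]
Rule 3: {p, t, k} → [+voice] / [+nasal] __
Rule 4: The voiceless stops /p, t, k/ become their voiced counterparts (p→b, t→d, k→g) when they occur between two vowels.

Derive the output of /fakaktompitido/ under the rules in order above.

fagagadombidido

Rule 1 (regressive voicing assimilation): no segment meets the environment; /fakaktompitido/ is unchanged.
Rule 2 (stop-cluster a-epenthesis): /k/ and /t/ form a stop–stop cluster, so [a] is inserted between them. /fakaktompitido/ → fakakatompitido.
Rule 3 (post-nasal voicing): /p/ is a voiceless stop immediately after the nasal /m/, so it voices to [b]. /fakakatompitido/ → fakakatombitido.
Rule 4 (intervocalic voicing): /k/ is a voiceless stop between vowels /a/ and /a/, so it voices to [g]. /k/ is a voiceless stop between vowels /a/ and /a/, so it voices to [g]. /t/ is a voiceless stop between vowels /a/ and /o/, so it voices to [d]. /t/ is a voiceless stop between vowels /i/ and /i/, so it voices to [d]. /fakakatombitido/ → fagagadombidido.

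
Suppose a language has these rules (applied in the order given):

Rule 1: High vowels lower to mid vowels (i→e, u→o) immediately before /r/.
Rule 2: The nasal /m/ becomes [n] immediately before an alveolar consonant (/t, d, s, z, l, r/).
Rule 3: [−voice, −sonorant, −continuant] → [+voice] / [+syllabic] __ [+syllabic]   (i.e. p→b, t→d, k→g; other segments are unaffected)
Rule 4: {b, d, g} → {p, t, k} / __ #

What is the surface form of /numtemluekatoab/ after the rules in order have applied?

nuntenluegadoap

Rule 1 (pre-rhotic lowering): no segment meets the environment; /numtemluekatoab/ is unchanged.
Rule 2 (nasal place assimilation): /m/ precedes the alveolar consonant /t/, so it assimilates in place to [n]. /m/ precedes the alveolar consonant /l/, so it assimilates in place to [n]. /numtemluekatoab/ → nuntenluekatoab.
Rule 3 (intervocalic voicing): /k/ is a voiceless stop between vowels /e/ and /a/, so it voices to [g]. /t/ is a voiceless stop between vowels /a/ and /o/, so it voices to [d]. /nuntenluekatoab/ → nuntenluegadoab.
Rule 4 (final devoicing): /b/ is a voiced stop in word-final position, so it devoices to [p]. /nuntenluegadoab/ → nuntenluegadoap.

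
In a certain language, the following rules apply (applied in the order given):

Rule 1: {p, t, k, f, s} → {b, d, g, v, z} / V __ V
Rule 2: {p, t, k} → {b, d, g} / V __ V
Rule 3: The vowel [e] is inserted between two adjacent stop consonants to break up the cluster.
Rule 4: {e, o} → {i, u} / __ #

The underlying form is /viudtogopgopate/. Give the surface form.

Rule 1 (intervocalic voicing): /p/ is a voiceless obstruent between vowels /o/ and /a/, so it voices to [b]. /t/ is a voiceless obstruent between vowels /a/ and /e/, so it voices to [d]. /viudtogopgopate/ → viudtogopgobade.
Rule 2 (intervocalic voicing): no segment meets the environment; /viudtogopgobade/ is unchanged.
Rule 3 (stop-cluster e-epenthesis): /d/ and /t/ form a stop–stop cluster, so [e] is inserted between them. /p/ and /g/ form a stop–stop cluster, so [e] is inserted between them. /viudtogopgobade/ → viudetogopegobade.
Rule 4 (final vowel raising): /e/ is a mid vowel in word-final position, so it raises to [i]. /viudetogopegobade/ → viudetogopegobadi.

viudetogopegobadi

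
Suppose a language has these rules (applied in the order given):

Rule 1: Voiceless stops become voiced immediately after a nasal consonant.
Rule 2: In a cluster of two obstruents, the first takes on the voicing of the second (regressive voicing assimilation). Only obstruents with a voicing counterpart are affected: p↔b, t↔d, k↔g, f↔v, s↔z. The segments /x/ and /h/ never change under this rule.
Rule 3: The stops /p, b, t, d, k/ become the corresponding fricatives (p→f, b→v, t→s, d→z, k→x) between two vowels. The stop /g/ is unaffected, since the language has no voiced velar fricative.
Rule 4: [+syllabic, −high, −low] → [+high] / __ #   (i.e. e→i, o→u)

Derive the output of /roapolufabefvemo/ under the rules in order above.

Rule 1 (post-nasal voicing): no segment meets the environment; /roapolufabefvemo/ is unchanged.
Rule 2 (regressive voicing assimilation): /f/ precedes the voiced obstruent /v/, so it voices to [v] by assimilation. /roapolufabefvemo/ → roapolufabevvemo.
Rule 3 (intervocalic spirantization): /p/ is a stop between vowels /a/ and /o/, so it spirantizes to the fricative [f]. /b/ is a stop between vowels /a/ and /e/, so it spirantizes to the fricative [v]. /roapolufabevvemo/ → roafolufavevvemo.
Rule 4 (final vowel raising): /o/ is a mid vowel in word-final position, so it raises to [u]. /roafolufavevvemo/ → roafolufavevvemu.

roafolufavevvemu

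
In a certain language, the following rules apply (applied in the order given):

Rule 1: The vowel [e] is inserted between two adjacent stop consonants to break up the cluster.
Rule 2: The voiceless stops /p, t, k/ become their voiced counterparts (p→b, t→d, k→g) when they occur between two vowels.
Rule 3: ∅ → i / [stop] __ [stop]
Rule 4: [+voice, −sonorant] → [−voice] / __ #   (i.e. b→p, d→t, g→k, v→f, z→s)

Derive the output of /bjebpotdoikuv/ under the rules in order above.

Rule 1 (stop-cluster e-epenthesis): /b/ and /p/ form a stop–stop cluster, so [e] is inserted between them. /t/ and /d/ form a stop–stop cluster, so [e] is inserted between them. /bjebpotdoikuv/ → bjebepotedoikuv.
Rule 2 (intervocalic voicing): /p/ is a voiceless stop between vowels /e/ and /o/, so it voices to [b]. /t/ is a voiceless stop between vowels /o/ and /e/, so it voices to [d]. /k/ is a voiceless stop between vowels /i/ and /u/, so it voices to [g]. /bjebepotedoikuv/ → bjebebodedoiguv.
Rule 3 (stop-cluster i-epenthesis): no segment meets the environment; /bjebebodedoiguv/ is unchanged.
Rule 4 (final devoicing): /v/ is a voiced obstruent in word-final position, so it devoices to [f]. /bjebebodedoiguv/ → bjebebodedoiguf.

bjebebodedoiguf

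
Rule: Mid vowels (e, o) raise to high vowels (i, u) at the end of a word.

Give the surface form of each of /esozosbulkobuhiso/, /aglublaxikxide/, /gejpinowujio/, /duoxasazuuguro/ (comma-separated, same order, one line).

esozosbulkobuhisu, aglublaxikxidi, gejpinowujiu, duoxasazuuguru

/esozosbulkobuhiso/: /o/ is a mid vowel in word-final position, so it raises to [u]. → [esozosbulkobuhisu].
/aglublaxikxide/: /e/ is a mid vowel in word-final position, so it raises to [i]. → [aglublaxikxidi].
/gejpinowujio/: /o/ is a mid vowel in word-final position, so it raises to [u]. → [gejpinowujiu].
/duoxasazuuguro/: /o/ is a mid vowel in word-final position, so it raises to [u]. → [duoxasazuuguru].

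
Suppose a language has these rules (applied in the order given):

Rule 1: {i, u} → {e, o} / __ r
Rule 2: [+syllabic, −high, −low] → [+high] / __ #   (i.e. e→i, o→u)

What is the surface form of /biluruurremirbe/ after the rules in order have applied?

biloruorremerbi

Rule 1 (pre-rhotic lowering): /u/ is a high vowel immediately before /r/, so it lowers to [o]. /u/ is a high vowel immediately before /r/, so it lowers to [o]. /i/ is a high vowel immediately before /r/, so it lowers to [e]. /biluruurremirbe/ → biloruorremerbe.
Rule 2 (final vowel raising): /e/ is a mid vowel in word-final position, so it raises to [i]. /biloruorremerbe/ → biloruorremerbi.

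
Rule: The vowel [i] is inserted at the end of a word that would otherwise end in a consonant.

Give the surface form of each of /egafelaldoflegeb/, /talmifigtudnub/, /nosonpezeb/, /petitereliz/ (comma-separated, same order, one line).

egafelaldoflegebi, talmifigtudnubi, nosonpezebi, petiterelizi

/egafelaldoflegeb/: the form ends in the consonant /b/, so [i] is inserted word-finally. → [egafelaldoflegebi].
/talmifigtudnub/: the form ends in the consonant /b/, so [i] is inserted word-finally. → [talmifigtudnubi].
/nosonpezeb/: the form ends in the consonant /b/, so [i] is inserted word-finally. → [nosonpezebi].
/petitereliz/: the form ends in the consonant /z/, so [i] is inserted word-finally. → [petiterelizi].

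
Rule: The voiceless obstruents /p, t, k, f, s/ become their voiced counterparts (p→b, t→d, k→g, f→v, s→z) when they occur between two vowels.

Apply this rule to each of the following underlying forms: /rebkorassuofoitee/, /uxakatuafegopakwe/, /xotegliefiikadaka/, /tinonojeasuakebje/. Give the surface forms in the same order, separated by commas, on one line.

rebkorassuovoidee, uxagaduavegobakwe, xodeglieviigadaga, tinonojeazuagebje

/rebkorassuofoitee/: /f/ is a voiceless obstruent between vowels /o/ and /o/, so it voices to [v]. /t/ is a voiceless obstruent between vowels /i/ and /e/, so it voices to [d]. → [rebkorassuovoidee].
/uxakatuafegopakwe/: /k/ is a voiceless obstruent between vowels /a/ and /a/, so it voices to [g]. /t/ is a voiceless obstruent between vowels /a/ and /u/, so it voices to [d]. /f/ is a voiceless obstruent between vowels /a/ and /e/, so it voices to [v]. /p/ is a voiceless obstruent between vowels /o/ and /a/, so it voices to [b]. → [uxagaduavegobakwe].
/xotegliefiikadaka/: /t/ is a voiceless obstruent between vowels /o/ and /e/, so it voices to [d]. /f/ is a voiceless obstruent between vowels /e/ and /i/, so it voices to [v]. /k/ is a voiceless obstruent between vowels /i/ and /a/, so it voices to [g]. /k/ is a voiceless obstruent between vowels /a/ and /a/, so it voices to [g]. → [xodeglieviigadaga].
/tinonojeasuakebje/: /s/ is a voiceless obstruent between vowels /a/ and /u/, so it voices to [z]. /k/ is a voiceless obstruent between vowels /a/ and /e/, so it voices to [g]. → [tinonojeazuagebje].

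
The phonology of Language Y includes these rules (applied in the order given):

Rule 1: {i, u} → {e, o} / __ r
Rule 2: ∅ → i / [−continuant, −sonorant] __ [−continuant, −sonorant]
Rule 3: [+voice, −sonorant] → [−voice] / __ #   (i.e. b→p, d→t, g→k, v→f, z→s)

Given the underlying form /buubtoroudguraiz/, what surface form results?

buubitoroudigorais

Rule 1 (pre-rhotic lowering): /u/ is a high vowel immediately before /r/, so it lowers to [o]. /buubtoroudguraiz/ → buubtoroudgoraiz.
Rule 2 (stop-cluster i-epenthesis): /b/ and /t/ form a stop–stop cluster, so [i] is inserted between them. /d/ and /g/ form a stop–stop cluster, so [i] is inserted between them. /buubtoroudgoraiz/ → buubitoroudigoraiz.
Rule 3 (final devoicing): /z/ is a voiced obstruent in word-final position, so it devoices to [s]. /buubitoroudigoraiz/ → buubitoroudigorais.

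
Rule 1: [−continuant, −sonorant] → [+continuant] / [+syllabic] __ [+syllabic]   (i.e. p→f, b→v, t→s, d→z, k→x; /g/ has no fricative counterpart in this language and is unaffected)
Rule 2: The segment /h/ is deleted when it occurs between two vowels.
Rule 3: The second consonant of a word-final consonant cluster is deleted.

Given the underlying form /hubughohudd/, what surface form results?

Rule 1 (intervocalic spirantization): /b/ is a stop between vowels /u/ and /u/, so it spirantizes to the fricative [v]. /hubughohudd/ → huvughohudd.
Rule 2 (intervocalic h-deletion): /h/ occurs between vowels /o/ and /u/, so it deletes. /huvughohudd/ → huvughoudd.
Rule 3 (final cluster simplification): /d/ is the second consonant of a word-final cluster /dd/, so it deletes. /huvughoudd/ → huvughoud.

huvughoud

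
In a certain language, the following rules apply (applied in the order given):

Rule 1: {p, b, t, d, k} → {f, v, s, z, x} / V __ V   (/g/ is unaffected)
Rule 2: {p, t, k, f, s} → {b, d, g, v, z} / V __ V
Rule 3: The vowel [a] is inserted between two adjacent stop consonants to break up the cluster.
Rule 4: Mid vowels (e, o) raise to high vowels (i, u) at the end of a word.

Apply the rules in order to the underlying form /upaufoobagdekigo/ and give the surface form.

Rule 1 (intervocalic spirantization): /p/ is a stop between vowels /u/ and /a/, so it spirantizes to the fricative [f]. /b/ is a stop between vowels /o/ and /a/, so it spirantizes to the fricative [v]. /k/ is a stop between vowels /e/ and /i/, so it spirantizes to the fricative [x]. /upaufoobagdekigo/ → ufaufoovagdexigo.
Rule 2 (intervocalic voicing): /f/ is a voiceless obstruent between vowels /u/ and /a/, so it voices to [v]. /f/ is a voiceless obstruent between vowels /u/ and /o/, so it voices to [v]. /ufaufoovagdexigo/ → uvauvoovagdexigo.
Rule 3 (stop-cluster a-epenthesis): /g/ and /d/ form a stop–stop cluster, so [a] is inserted between them. /uvauvoovagdexigo/ → uvauvoovagadexigo.
Rule 4 (final vowel raising): /o/ is a mid vowel in word-final position, so it raises to [u]. /uvauvoovagadexigo/ → uvauvoovagadexigu.

uvauvoovagadexigu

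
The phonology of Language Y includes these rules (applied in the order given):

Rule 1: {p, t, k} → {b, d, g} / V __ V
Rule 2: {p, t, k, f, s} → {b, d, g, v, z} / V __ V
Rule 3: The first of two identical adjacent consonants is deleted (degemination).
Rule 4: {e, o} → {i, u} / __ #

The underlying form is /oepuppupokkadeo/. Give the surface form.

oebupubokadeu

Rule 1 (intervocalic voicing): /p/ is a voiceless stop between vowels /e/ and /u/, so it voices to [b]. /p/ is a voiceless stop between vowels /u/ and /o/, so it voices to [b]. /oepuppupokkadeo/ → oebuppubokkadeo.
Rule 2 (intervocalic voicing): no segment meets the environment; /oebuppubokkadeo/ is unchanged.
Rule 3 (degemination): /pp/ is a geminate; the first /p/ deletes. /kk/ is a geminate; the first /k/ deletes. /oebuppubokkadeo/ → oebupubokadeo.
Rule 4 (final vowel raising): /o/ is a mid vowel in word-final position, so it raises to [u]. /oebupubokadeo/ → oebupubokadeu.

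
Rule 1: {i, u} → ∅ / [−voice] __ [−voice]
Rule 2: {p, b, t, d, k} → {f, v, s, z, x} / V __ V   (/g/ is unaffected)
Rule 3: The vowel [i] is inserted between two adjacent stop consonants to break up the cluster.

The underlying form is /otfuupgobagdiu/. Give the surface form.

otfuupigovagidiu

Rule 1 (high vowel syncope): no segment meets the environment; /otfuupgobagdiu/ is unchanged.
Rule 2 (intervocalic spirantization): /b/ is a stop between vowels /o/ and /a/, so it spirantizes to the fricative [v]. /otfuupgobagdiu/ → otfuupgovagdiu.
Rule 3 (stop-cluster i-epenthesis): /p/ and /g/ form a stop–stop cluster, so [i] is inserted between them. /g/ and /d/ form a stop–stop cluster, so [i] is inserted between them. /otfuupgovagdiu/ → otfuupigovagidiu.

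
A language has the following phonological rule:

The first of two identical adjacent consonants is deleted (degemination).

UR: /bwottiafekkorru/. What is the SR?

bwotiafekoru

/tt/ is a geminate; the first /t/ deletes.
/kk/ is a geminate; the first /k/ deletes.
/rr/ is a geminate; the first /r/ deletes.
The other instances of /b/, /w/, /t/, /f/, /k/, /r/ do not occur in the required environment and remain unchanged.
Surface form: [bwotiafekoru].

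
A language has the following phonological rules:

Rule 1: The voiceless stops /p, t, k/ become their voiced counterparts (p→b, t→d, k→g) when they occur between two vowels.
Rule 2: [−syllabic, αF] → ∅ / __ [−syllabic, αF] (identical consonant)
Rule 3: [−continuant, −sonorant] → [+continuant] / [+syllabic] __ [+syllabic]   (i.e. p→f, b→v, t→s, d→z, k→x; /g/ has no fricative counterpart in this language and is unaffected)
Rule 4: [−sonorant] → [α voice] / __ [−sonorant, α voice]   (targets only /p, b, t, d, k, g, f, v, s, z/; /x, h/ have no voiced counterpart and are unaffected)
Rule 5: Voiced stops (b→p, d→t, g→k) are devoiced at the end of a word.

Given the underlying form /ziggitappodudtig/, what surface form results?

zigizafozuttik

Rule 1 (intervocalic voicing): /t/ is a voiceless stop between vowels /i/ and /a/, so it voices to [d]. /ziggitappodudtig/ → ziggidappodudtig.
Rule 2 (degemination): /gg/ is a geminate; the first /g/ deletes. /pp/ is a geminate; the first /p/ deletes. /ziggidappodudtig/ → zigidapodudtig.
Rule 3 (intervocalic spirantization): /d/ is a stop between vowels /i/ and /a/, so it spirantizes to the fricative [z]. /p/ is a stop between vowels /a/ and /o/, so it spirantizes to the fricative [f]. /d/ is a stop between vowels /o/ and /u/, so it spirantizes to the fricative [z]. /zigidapodudtig/ → zigizafozudtig.
Rule 4 (regressive voicing assimilation): /d/ precedes the voiceless obstruent /t/, so it devoices to [t] by assimilation. /zigizafozudtig/ → zigizafozuttig.
Rule 5 (final devoicing): /g/ is a voiced stop in word-final position, so it devoices to [k]. /zigizafozuttig/ → zigizafozuttik.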